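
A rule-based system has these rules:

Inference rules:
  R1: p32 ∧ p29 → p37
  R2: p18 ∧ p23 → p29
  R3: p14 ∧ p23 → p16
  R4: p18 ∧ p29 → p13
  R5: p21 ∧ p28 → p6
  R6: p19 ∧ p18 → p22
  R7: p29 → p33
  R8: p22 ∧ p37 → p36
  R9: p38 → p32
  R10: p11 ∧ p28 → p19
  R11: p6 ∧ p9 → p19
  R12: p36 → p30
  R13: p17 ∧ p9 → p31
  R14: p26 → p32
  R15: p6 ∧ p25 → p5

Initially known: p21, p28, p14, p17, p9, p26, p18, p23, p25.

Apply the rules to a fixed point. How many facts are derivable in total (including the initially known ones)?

22

Round 1 — R2, R3, R5, R13, R14, derive p29, p16, p6, p31, p32.
Round 2 — R1, R4, R7, R11, R15, derive p37, p13, p33, p19, p5.
Round 3 — R6, derive p22.
Round 4 — R8, derive p36.
Round 5 — R12, derive p30.
Closure: {p13, p14, p16, p17, p18, p19, p21, p22, p23, p25, p26, p28, p29, p30, p31, p32, p33, p36, p37, p5, p6, p9} — 22 facts.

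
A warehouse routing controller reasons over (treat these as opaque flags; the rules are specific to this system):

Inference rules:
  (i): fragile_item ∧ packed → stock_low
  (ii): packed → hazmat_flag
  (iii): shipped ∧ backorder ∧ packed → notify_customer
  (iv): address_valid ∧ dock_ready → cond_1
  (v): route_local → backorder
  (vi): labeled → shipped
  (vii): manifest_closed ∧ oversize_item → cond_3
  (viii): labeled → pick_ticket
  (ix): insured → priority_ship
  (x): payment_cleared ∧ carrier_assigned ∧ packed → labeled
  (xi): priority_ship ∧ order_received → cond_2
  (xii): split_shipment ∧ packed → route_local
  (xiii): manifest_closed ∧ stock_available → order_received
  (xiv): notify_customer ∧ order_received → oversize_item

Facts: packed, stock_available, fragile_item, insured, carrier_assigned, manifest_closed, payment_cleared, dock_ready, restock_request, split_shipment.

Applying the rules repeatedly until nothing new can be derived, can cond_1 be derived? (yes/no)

no

Round 1: (i) [fragile_item ∧ packed → stock_low]; (ii) [packed → hazmat_flag]; (ix) [insured → priority_ship]; (x) [payment_cleared ∧ carrier_assigned ∧ packed → labeled]; (xii) [split_shipment ∧ packed → route_local]; (xiii) [manifest_closed ∧ stock_available → order_received]. New: stock_low, hazmat_flag, priority_ship, labeled, route_local, order_received.
Round 2: (v) [route_local → backorder]; (vi) [labeled → shipped]; (viii) [labeled → pick_ticket]; (xi) [priority_ship ∧ order_received → cond_2]. New: backorder, shipped, pick_ticket, cond_2.
Round 3: (iii) [shipped ∧ backorder ∧ packed → notify_customer]. New: notify_customer.
Round 4: (xiv) [notify_customer ∧ order_received → oversize_item]. New: oversize_item.
Round 5: (vii) [manifest_closed ∧ oversize_item → cond_3]. New: cond_3.
Fixed point reached. cond_1 is concluded only by (iv); (iv) needs address_valid (never derived).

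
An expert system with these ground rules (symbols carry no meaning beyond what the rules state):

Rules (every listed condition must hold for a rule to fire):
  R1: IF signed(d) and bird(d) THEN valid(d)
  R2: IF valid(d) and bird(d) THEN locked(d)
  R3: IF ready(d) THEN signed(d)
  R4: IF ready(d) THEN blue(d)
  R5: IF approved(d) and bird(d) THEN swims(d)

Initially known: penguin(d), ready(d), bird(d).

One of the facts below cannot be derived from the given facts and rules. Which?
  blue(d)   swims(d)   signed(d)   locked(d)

Round 1: R3 [IF ready(d) THEN signed(d)]; R4 [IF ready(d) THEN blue(d)]. Adds signed(d), blue(d).
Round 2: R1 [IF signed(d) and bird(d) THEN valid(d)]. Adds valid(d).
Round 3: R2 [IF valid(d) and bird(d) THEN locked(d)]. Adds locked(d).
Derived: blue(d) (round 1), locked(d) (round 3), signed(d) (round 1). swims(d) never appears in any round.

swims(d)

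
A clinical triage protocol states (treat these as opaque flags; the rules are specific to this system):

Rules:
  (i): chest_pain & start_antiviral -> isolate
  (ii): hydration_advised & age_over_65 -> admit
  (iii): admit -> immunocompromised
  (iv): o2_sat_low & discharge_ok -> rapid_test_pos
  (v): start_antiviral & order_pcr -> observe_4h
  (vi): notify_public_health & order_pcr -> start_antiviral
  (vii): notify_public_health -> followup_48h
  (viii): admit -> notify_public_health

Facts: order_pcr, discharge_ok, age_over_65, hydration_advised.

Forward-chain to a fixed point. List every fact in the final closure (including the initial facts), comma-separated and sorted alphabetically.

admit, age_over_65, discharge_ok, followup_48h, hydration_advised, immunocompromised, notify_public_health, observe_4h, order_pcr, start_antiviral

Round 1: (ii) [hydration_advised & age_over_65 -> admit]. Adds admit.
Round 2: (iii) [admit -> immunocompromised]; (viii) [admit -> notify_public_health]. Adds immunocompromised, notify_public_health.
Round 3: (vi) [notify_public_health & order_pcr -> start_antiviral]; (vii) [notify_public_health -> followup_48h]. Adds start_antiviral, followup_48h.
Round 4: (v) [start_antiviral & order_pcr -> observe_4h]. Adds observe_4h.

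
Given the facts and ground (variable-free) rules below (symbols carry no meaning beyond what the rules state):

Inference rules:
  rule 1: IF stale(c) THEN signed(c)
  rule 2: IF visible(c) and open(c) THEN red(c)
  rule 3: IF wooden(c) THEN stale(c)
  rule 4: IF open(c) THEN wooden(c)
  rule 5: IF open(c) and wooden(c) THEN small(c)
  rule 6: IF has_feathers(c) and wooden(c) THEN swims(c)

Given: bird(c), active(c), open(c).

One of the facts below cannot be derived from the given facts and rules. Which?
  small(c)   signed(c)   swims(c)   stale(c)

swims(c)

Round 1 — rule 4, derive wooden(c).
Round 2 — rule 3, rule 5, derive stale(c), small(c).
Round 3 — rule 1, derive signed(c).
Derived: signed(c) (round 3), small(c) (round 2), stale(c) (round 2). swims(c) never appears in any round.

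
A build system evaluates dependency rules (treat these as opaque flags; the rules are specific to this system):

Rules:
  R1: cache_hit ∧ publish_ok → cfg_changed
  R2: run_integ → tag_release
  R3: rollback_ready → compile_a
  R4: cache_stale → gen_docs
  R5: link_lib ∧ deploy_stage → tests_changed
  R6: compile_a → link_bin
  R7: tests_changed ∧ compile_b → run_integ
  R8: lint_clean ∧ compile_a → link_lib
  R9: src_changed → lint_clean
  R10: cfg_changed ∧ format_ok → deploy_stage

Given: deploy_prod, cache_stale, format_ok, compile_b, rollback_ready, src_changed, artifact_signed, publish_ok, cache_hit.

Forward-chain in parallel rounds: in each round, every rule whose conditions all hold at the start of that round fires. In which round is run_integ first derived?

Round 1 fires R1, R3, R4, R9, giving cfg_changed, compile_a, gen_docs, lint_clean.
Round 2 fires R6, R8, R10, giving link_bin, link_lib, deploy_stage.
Round 3 fires R5, giving tests_changed.
Round 4 fires R7, giving run_integ.
run_integ first appears in round 4.

4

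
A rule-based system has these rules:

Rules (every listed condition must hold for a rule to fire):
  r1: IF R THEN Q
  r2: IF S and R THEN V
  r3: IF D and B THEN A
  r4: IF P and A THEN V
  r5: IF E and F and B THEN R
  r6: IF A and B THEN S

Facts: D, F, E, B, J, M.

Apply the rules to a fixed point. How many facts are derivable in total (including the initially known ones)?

11

Round 1: r3 [IF D and B THEN A]; r5 [IF E and F and B THEN R]. New: A, R.
Round 2: r1 [IF R THEN Q]; r6 [IF A and B THEN S]. New: Q, S.
Round 3: r2 [IF S and R THEN V]. New: V.
Closure: {A, B, D, E, F, J, M, Q, R, S, V} — 11 facts.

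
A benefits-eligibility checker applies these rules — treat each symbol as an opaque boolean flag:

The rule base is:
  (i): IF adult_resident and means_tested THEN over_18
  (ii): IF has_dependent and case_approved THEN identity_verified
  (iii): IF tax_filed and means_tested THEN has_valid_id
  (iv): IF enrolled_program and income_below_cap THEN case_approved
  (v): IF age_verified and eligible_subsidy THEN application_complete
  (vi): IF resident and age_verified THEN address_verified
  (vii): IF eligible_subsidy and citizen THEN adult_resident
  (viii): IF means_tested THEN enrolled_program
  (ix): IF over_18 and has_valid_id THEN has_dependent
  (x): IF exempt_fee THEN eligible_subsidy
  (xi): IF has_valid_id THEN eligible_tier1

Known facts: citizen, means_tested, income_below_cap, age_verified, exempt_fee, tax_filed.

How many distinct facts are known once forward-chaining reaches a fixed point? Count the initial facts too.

16

Round 1: (iii) [IF tax_filed and means_tested THEN has_valid_id]; (viii) [IF means_tested THEN enrolled_program]; (x) [IF exempt_fee THEN eligible_subsidy]. Adds has_valid_id, enrolled_program, eligible_subsidy.
Round 2: (iv) [IF enrolled_program and income_below_cap THEN case_approved]; (v) [IF age_verified and eligible_subsidy THEN application_complete]; (vii) [IF eligible_subsidy and citizen THEN adult_resident]; (xi) [IF has_valid_id THEN eligible_tier1]. Adds case_approved, application_complete, adult_resident, eligible_tier1.
Round 3: (i) [IF adult_resident and means_tested THEN over_18]. Adds over_18.
Round 4: (ix) [IF over_18 and has_valid_id THEN has_dependent]. Adds has_dependent.
Round 5: (ii) [IF has_dependent and case_approved THEN identity_verified]. Adds identity_verified.
Closure: {adult_resident, age_verified, application_complete, case_approved, citizen, eligible_subsidy, eligible_tier1, enrolled_program, exempt_fee, has_dependent, has_valid_id, identity_verified, income_below_cap, means_tested, over_18, tax_filed} — 16 facts.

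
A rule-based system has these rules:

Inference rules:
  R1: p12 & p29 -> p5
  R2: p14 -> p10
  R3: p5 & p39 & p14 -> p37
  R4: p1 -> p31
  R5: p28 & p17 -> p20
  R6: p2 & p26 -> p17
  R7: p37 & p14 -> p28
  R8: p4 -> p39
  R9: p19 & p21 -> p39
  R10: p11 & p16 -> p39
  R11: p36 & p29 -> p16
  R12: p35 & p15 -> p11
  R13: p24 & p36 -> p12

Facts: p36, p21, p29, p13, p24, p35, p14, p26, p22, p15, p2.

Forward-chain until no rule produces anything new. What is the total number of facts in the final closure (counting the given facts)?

Round 1 — R2, R6, R11, R12, R13, derive p10, p17, p16, p11, p12.
Round 2 — R1, R10, derive p5, p39.
Round 3 — R3, derive p37.
Round 4 — R7, derive p28.
Round 5 — R5, derive p20.
Closure: {p10, p11, p12, p13, p14, p15, p16, p17, p2, p20, p21, p22, p24, p26, p28, p29, p35, p36, p37, p39, p5} — 21 facts.

21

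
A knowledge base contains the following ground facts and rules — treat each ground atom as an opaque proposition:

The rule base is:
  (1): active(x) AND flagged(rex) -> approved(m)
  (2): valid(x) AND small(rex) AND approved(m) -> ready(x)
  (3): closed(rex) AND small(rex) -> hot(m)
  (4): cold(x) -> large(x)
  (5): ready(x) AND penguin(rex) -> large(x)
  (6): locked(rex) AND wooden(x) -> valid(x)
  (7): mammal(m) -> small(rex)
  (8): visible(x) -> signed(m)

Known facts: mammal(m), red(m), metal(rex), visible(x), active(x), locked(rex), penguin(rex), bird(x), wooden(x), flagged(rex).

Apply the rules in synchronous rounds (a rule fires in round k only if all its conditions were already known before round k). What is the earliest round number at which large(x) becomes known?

3

[1] (1) [active(x) AND flagged(rex) -> approved(m)]; (6) [locked(rex) AND wooden(x) -> valid(x)]; (7) [mammal(m) -> small(rex)]; (8) [visible(x) -> signed(m)]. ⇒ new: approved(m), valid(x), small(rex), signed(m).
[2] (2) [valid(x) AND small(rex) AND approved(m) -> ready(x)]. ⇒ new: ready(x).
[3] (5) [ready(x) AND penguin(rex) -> large(x)]. ⇒ new: large(x).
large(x) first appears in round 3.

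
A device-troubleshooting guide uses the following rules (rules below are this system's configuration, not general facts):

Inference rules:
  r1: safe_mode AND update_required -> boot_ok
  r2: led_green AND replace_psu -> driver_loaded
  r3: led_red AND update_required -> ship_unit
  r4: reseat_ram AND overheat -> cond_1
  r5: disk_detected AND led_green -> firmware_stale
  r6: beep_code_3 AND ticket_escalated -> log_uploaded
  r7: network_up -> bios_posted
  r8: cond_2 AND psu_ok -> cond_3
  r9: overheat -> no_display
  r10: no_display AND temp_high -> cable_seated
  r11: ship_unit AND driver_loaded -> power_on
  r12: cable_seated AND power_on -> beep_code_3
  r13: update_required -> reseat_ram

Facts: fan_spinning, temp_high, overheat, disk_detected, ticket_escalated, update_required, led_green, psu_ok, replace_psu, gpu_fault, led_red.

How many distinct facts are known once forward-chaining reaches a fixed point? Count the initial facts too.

[1] r2 [led_green AND replace_psu -> driver_loaded]; r3 [led_red AND update_required -> ship_unit]; r5 [disk_detected AND led_green -> firmware_stale]; r9 [overheat -> no_display]; r13 [update_required -> reseat_ram]. ⇒ new: driver_loaded, ship_unit, firmware_stale, no_display, reseat_ram.
[2] r4 [reseat_ram AND overheat -> cond_1]; r10 [no_display AND temp_high -> cable_seated]; r11 [ship_unit AND driver_loaded -> power_on]. ⇒ new: cond_1, cable_seated, power_on.
[3] r12 [cable_seated AND power_on -> beep_code_3]. ⇒ new: beep_code_3.
[4] r6 [beep_code_3 AND ticket_escalated -> log_uploaded]. ⇒ new: log_uploaded.
Closure: {beep_code_3, cable_seated, cond_1, disk_detected, driver_loaded, fan_spinning, firmware_stale, gpu_fault, led_green, led_red, log_uploaded, no_display, overheat, power_on, psu_ok, replace_psu, reseat_ram, ship_unit, temp_high, ticket_escalated, update_required} — 21 facts.

21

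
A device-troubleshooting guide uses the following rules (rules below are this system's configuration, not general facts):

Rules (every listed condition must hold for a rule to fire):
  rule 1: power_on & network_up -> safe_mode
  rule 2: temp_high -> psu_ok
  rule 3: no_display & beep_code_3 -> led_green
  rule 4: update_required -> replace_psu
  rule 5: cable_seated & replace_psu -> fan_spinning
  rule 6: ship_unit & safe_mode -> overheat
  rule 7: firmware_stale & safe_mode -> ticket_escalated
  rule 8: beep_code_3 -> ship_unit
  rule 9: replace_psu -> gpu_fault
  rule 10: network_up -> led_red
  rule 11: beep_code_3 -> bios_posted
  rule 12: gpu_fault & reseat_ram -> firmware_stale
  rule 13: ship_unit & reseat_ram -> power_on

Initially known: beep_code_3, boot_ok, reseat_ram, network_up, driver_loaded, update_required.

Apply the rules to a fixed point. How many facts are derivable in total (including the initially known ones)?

16

Round 1 — rule 4, rule 8, rule 10, rule 11, derive replace_psu, ship_unit, led_red, bios_posted.
Round 2 — rule 9, rule 13, derive gpu_fault, power_on.
Round 3 — rule 1, rule 12, derive safe_mode, firmware_stale.
Round 4 — rule 6, rule 7, derive overheat, ticket_escalated.
Closure: {beep_code_3, bios_posted, boot_ok, driver_loaded, firmware_stale, gpu_fault, led_red, network_up, overheat, power_on, replace_psu, reseat_ram, safe_mode, ship_unit, ticket_escalated, update_required} — 16 facts.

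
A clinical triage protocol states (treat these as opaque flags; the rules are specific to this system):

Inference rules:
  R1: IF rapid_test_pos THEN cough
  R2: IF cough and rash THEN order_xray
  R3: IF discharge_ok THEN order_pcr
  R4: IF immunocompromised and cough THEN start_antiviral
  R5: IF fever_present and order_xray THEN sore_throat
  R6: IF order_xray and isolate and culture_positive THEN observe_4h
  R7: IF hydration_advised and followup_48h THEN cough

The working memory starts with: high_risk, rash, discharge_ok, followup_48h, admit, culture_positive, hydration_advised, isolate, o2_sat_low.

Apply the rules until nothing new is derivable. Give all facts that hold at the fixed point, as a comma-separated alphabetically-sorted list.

admit, cough, culture_positive, discharge_ok, followup_48h, high_risk, hydration_advised, isolate, o2_sat_low, observe_4h, order_pcr, order_xray, rash

Round 1: R3 [IF discharge_ok THEN order_pcr]; R7 [IF hydration_advised and followup_48h THEN cough]. New: order_pcr, cough.
Round 2: R2 [IF cough and rash THEN order_xray]. New: order_xray.
Round 3: R6 [IF order_xray and isolate and culture_positive THEN observe_4h]. New: observe_4h.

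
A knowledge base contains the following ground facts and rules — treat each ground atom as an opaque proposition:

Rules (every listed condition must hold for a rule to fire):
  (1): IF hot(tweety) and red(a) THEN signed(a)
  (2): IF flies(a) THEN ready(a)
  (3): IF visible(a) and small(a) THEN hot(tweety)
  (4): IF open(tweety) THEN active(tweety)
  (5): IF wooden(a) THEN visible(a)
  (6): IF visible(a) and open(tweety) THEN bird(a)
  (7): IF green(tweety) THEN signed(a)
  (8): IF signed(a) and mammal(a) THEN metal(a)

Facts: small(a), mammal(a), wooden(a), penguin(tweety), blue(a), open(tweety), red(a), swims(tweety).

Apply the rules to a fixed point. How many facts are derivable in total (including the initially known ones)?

Round 1: (4) [IF open(tweety) THEN active(tweety)]; (5) [IF wooden(a) THEN visible(a)]. Adds active(tweety), visible(a).
Round 2: (3) [IF visible(a) and small(a) THEN hot(tweety)]; (6) [IF visible(a) and open(tweety) THEN bird(a)]. Adds hot(tweety), bird(a).
Round 3: (1) [IF hot(tweety) and red(a) THEN signed(a)]. Adds signed(a).
Round 4: (8) [IF signed(a) and mammal(a) THEN metal(a)]. Adds metal(a).
Closure: {active(tweety), bird(a), blue(a), hot(tweety), mammal(a), metal(a), open(tweety), penguin(tweety), red(a), signed(a), small(a), swims(tweety), visible(a), wooden(a)} — 14 facts.

14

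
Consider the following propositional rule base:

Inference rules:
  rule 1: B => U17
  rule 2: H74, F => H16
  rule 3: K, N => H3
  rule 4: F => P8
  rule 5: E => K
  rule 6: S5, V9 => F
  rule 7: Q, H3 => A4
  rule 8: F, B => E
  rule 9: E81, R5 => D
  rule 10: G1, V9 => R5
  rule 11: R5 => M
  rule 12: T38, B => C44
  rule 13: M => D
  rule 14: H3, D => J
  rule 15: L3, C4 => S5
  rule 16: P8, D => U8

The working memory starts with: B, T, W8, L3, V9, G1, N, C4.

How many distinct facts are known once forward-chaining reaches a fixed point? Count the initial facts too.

[1] rule 1 [B => U17]; rule 10 [G1, V9 => R5]; rule 15 [L3, C4 => S5]. ⇒ new: U17, R5, S5.
[2] rule 6 [S5, V9 => F]; rule 11 [R5 => M]. ⇒ new: F, M.
[3] rule 4 [F => P8]; rule 8 [F, B => E]; rule 13 [M => D]. ⇒ new: P8, E, D.
[4] rule 5 [E => K]; rule 16 [P8, D => U8]. ⇒ new: K, U8.
[5] rule 3 [K, N => H3]. ⇒ new: H3.
[6] rule 14 [H3, D => J]. ⇒ new: J.
Closure: {B, C4, D, E, F, G1, H3, J, K, L3, M, N, P8, R5, S5, T, U17, U8, V9, W8} — 20 facts.

20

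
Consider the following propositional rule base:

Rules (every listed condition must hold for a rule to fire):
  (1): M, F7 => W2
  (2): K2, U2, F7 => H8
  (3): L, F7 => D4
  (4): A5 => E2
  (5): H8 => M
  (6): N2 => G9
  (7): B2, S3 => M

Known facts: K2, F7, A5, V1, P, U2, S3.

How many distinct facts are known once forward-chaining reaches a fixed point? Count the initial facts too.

[1] (2) [K2, U2, F7 => H8]; (4) [A5 => E2]. ⇒ new: H8, E2.
[2] (5) [H8 => M]. ⇒ new: M.
[3] (1) [M, F7 => W2]. ⇒ new: W2.
Closure: {A5, E2, F7, H8, K2, M, P, S3, U2, V1, W2} — 11 facts.

11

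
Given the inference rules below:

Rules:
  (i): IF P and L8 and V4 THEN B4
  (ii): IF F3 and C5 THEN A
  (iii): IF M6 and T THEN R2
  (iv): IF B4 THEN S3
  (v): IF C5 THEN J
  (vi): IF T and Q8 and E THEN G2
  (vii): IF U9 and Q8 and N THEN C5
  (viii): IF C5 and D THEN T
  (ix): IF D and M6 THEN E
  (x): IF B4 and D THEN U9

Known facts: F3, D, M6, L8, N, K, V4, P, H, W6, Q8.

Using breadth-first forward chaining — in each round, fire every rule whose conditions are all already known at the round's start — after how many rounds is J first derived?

4

Round 1 fires (i), (ix), giving B4, E.
Round 2 fires (iv), (x), giving S3, U9.
Round 3 fires (vii), giving C5.
Round 4 fires (ii), (v), (viii), giving A, J, T.
J first appears in round 4.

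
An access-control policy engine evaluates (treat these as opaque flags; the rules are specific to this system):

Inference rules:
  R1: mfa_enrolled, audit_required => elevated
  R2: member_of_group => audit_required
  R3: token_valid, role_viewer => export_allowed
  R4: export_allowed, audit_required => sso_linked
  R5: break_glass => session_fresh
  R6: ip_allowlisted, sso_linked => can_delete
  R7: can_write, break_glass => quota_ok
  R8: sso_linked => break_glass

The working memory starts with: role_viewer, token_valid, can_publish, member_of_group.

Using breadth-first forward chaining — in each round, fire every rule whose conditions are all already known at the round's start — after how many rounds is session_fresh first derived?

4

Round 1 — R2, R3, derive audit_required, export_allowed.
Round 2 — R4, derive sso_linked.
Round 3 — R8, derive break_glass.
Round 4 — R5, derive session_fresh.
session_fresh first appears in round 4.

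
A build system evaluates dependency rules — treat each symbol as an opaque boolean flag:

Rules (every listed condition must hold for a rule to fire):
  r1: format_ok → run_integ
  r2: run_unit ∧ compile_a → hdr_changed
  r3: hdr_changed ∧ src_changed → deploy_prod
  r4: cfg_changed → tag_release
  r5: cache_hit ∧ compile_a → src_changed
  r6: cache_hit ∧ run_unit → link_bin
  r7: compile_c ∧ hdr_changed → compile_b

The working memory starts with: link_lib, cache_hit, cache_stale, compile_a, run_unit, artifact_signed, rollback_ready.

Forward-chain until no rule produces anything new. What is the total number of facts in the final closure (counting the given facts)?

11

Round 1: r2 [run_unit ∧ compile_a → hdr_changed]; r5 [cache_hit ∧ compile_a → src_changed]; r6 [cache_hit ∧ run_unit → link_bin]. Adds hdr_changed, src_changed, link_bin.
Round 2: r3 [hdr_changed ∧ src_changed → deploy_prod]. Adds deploy_prod.
Closure: {artifact_signed, cache_hit, cache_stale, compile_a, deploy_prod, hdr_changed, link_bin, link_lib, rollback_ready, run_unit, src_changed} — 11 facts.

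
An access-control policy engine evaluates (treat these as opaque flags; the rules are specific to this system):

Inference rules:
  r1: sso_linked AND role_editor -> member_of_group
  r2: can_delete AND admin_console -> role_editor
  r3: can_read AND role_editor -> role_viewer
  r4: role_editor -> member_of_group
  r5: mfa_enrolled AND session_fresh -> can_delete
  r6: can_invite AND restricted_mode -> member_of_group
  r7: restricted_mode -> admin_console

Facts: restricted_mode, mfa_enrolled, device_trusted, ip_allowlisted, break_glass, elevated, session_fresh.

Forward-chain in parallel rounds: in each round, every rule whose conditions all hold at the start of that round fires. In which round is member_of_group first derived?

3

Round 1 fires r5, r7, giving can_delete, admin_console.
Round 2 fires r2, giving role_editor.
Round 3 fires r4, giving member_of_group.
member_of_group first appears in round 3.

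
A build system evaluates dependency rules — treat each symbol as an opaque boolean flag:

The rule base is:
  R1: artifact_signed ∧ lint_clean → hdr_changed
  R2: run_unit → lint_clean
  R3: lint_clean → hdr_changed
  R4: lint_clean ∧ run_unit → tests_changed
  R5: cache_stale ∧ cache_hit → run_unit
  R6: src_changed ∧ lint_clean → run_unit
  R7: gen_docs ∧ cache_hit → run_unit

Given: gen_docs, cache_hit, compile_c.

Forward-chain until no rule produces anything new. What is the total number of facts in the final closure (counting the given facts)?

Round 1: R7 [gen_docs ∧ cache_hit → run_unit]. Adds run_unit.
Round 2: R2 [run_unit → lint_clean]. Adds lint_clean.
Round 3: R3 [lint_clean → hdr_changed]; R4 [lint_clean ∧ run_unit → tests_changed]. Adds hdr_changed, tests_changed.
Closure: {cache_hit, compile_c, gen_docs, hdr_changed, lint_clean, run_unit, tests_changed} — 7 facts.

7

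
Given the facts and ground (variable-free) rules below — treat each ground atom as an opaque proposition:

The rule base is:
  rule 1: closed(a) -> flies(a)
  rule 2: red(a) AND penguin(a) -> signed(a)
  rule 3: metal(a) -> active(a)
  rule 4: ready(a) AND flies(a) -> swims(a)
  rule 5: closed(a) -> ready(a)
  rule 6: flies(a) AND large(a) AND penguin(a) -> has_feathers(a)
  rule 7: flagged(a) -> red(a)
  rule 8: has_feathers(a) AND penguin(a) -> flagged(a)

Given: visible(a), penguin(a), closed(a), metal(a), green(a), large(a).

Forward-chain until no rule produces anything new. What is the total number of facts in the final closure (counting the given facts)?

Round 1: rule 1 [closed(a) -> flies(a)]; rule 3 [metal(a) -> active(a)]; rule 5 [closed(a) -> ready(a)]. New: flies(a), active(a), ready(a).
Round 2: rule 4 [ready(a) AND flies(a) -> swims(a)]; rule 6 [flies(a) AND large(a) AND penguin(a) -> has_feathers(a)]. New: swims(a), has_feathers(a).
Round 3: rule 8 [has_feathers(a) AND penguin(a) -> flagged(a)]. New: flagged(a).
Round 4: rule 7 [flagged(a) -> red(a)]. New: red(a).
Round 5: rule 2 [red(a) AND penguin(a) -> signed(a)]. New: signed(a).
Closure: {active(a), closed(a), flagged(a), flies(a), green(a), has_feathers(a), large(a), metal(a), penguin(a), ready(a), red(a), signed(a), swims(a), visible(a)} — 14 facts.

14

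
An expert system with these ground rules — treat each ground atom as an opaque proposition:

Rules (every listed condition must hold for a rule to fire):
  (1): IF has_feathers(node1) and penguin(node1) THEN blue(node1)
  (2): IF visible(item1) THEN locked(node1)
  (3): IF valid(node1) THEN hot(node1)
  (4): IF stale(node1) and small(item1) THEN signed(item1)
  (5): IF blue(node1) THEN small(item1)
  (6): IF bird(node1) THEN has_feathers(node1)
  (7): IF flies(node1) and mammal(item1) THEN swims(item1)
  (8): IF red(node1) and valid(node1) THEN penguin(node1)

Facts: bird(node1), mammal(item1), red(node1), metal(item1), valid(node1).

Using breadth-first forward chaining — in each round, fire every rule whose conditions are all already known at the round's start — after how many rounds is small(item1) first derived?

Round 1: (3) [IF valid(node1) THEN hot(node1)]; (6) [IF bird(node1) THEN has_feathers(node1)]; (8) [IF red(node1) and valid(node1) THEN penguin(node1)]. New: hot(node1), has_feathers(node1), penguin(node1).
Round 2: (1) [IF has_feathers(node1) and penguin(node1) THEN blue(node1)]. New: blue(node1).
Round 3: (5) [IF blue(node1) THEN small(item1)]. New: small(item1).
small(item1) first appears in round 3.

3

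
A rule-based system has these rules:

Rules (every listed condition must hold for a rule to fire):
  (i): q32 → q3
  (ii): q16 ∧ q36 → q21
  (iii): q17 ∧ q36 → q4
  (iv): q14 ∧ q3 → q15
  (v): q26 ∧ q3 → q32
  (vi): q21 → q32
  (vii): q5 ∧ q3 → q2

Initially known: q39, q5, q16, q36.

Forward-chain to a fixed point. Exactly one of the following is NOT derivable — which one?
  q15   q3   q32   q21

Round 1 — (ii), derive q21.
Round 2 — (vi), derive q32.
Round 3 — (i), derive q3.
Round 4 — (vii), derive q2.
Derived: q3 (round 3), q32 (round 2), q21 (round 1). q15 never appears in any round.

q15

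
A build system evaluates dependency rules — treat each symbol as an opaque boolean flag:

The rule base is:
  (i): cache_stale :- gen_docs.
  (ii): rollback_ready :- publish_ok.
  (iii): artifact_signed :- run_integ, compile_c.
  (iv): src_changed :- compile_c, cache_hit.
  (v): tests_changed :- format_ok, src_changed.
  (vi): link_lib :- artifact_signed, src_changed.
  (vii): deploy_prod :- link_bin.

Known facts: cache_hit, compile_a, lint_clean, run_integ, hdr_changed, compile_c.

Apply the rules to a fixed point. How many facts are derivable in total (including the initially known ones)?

9

Round 1 fires (iii), (iv), giving artifact_signed, src_changed.
Round 2 fires (vi), giving link_lib.
Closure: {artifact_signed, cache_hit, compile_a, compile_c, hdr_changed, link_lib, lint_clean, run_integ, src_changed} — 9 facts.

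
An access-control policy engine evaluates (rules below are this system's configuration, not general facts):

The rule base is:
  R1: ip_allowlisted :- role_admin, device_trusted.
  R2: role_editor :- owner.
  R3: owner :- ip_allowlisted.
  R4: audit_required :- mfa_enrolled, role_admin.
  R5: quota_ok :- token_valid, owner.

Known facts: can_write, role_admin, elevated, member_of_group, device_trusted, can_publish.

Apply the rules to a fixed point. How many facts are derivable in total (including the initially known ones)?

[1] R1 [ip_allowlisted :- role_admin, device_trusted.]. ⇒ new: ip_allowlisted.
[2] R3 [owner :- ip_allowlisted.]. ⇒ new: owner.
[3] R2 [role_editor :- owner.]. ⇒ new: role_editor.
Closure: {can_publish, can_write, device_trusted, elevated, ip_allowlisted, member_of_group, owner, role_admin, role_editor} — 9 facts.

9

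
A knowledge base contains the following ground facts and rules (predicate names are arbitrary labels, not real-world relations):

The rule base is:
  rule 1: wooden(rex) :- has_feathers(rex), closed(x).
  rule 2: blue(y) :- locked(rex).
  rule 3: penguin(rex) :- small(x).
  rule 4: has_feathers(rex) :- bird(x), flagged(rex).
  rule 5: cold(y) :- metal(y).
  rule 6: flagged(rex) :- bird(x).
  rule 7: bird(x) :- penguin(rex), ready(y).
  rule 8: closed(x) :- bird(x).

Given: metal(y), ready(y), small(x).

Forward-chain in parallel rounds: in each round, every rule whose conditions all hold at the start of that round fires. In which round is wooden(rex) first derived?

[1] rule 3 [penguin(rex) :- small(x).]; rule 5 [cold(y) :- metal(y).]. ⇒ new: penguin(rex), cold(y).
[2] rule 7 [bird(x) :- penguin(rex), ready(y).]. ⇒ new: bird(x).
[3] rule 6 [flagged(rex) :- bird(x).]; rule 8 [closed(x) :- bird(x).]. ⇒ new: flagged(rex), closed(x).
[4] rule 4 [has_feathers(rex) :- bird(x), flagged(rex).]. ⇒ new: has_feathers(rex).
[5] rule 1 [wooden(rex) :- has_feathers(rex), closed(x).]. ⇒ new: wooden(rex).
wooden(rex) first appears in round 5.

5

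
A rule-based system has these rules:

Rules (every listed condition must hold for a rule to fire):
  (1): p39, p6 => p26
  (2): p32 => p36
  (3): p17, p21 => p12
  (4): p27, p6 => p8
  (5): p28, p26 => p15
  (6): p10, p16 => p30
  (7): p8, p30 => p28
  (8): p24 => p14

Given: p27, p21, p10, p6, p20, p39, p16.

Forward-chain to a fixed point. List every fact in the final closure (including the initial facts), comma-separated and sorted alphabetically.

p10, p15, p16, p20, p21, p26, p27, p28, p30, p39, p6, p8

Round 1 fires (1), (4), (6), giving p26, p8, p30.
Round 2 fires (7), giving p28.
Round 3 fires (5), giving p15.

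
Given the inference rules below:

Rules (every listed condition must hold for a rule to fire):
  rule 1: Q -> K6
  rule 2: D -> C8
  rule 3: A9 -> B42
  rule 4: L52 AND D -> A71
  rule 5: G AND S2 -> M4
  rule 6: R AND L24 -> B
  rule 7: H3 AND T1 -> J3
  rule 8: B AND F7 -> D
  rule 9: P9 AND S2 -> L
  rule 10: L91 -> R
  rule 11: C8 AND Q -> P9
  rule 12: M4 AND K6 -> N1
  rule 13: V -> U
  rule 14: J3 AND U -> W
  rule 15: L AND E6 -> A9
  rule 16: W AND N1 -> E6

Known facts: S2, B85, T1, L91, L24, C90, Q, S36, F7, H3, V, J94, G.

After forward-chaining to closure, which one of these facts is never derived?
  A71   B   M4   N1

Round 1: rule 1 [Q -> K6]; rule 5 [G AND S2 -> M4]; rule 7 [H3 AND T1 -> J3]; rule 10 [L91 -> R]; rule 13 [V -> U]. Adds K6, M4, J3, R, U.
Round 2: rule 6 [R AND L24 -> B]; rule 12 [M4 AND K6 -> N1]; rule 14 [J3 AND U -> W]. Adds B, N1, W.
Round 3: rule 8 [B AND F7 -> D]; rule 16 [W AND N1 -> E6]. Adds D, E6.
Round 4: rule 2 [D -> C8]. Adds C8.
Round 5: rule 11 [C8 AND Q -> P9]. Adds P9.
Round 6: rule 9 [P9 AND S2 -> L]. Adds L.
Round 7: rule 15 [L AND E6 -> A9]. Adds A9.
Round 8: rule 3 [A9 -> B42]. Adds B42.
Derived: B (round 2), N1 (round 2), M4 (round 1). A71 never appears in any round.

A71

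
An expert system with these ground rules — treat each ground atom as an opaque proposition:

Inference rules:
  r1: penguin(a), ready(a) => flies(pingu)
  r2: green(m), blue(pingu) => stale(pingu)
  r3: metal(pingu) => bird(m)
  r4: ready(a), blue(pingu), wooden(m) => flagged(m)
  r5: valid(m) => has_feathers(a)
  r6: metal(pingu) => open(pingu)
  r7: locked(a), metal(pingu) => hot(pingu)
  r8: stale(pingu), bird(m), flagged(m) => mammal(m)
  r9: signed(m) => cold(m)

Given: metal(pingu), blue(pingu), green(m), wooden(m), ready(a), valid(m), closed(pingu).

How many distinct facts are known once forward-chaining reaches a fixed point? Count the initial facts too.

Round 1 — r2, r3, r4, r5, r6, derive stale(pingu), bird(m), flagged(m), has_feathers(a), open(pingu).
Round 2 — r8, derive mammal(m).
Closure: {bird(m), blue(pingu), closed(pingu), flagged(m), green(m), has_feathers(a), mammal(m), metal(pingu), open(pingu), ready(a), stale(pingu), valid(m), wooden(m)} — 13 facts.

13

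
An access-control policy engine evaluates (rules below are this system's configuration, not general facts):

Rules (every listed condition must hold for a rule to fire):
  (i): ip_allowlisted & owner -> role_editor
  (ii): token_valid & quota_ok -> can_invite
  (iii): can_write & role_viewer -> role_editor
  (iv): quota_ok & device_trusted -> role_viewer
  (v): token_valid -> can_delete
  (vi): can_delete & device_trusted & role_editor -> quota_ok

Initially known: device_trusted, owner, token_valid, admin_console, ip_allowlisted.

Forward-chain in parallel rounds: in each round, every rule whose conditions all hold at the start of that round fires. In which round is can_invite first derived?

3

Round 1: (i) [ip_allowlisted & owner -> role_editor]; (v) [token_valid -> can_delete]. New: role_editor, can_delete.
Round 2: (vi) [can_delete & device_trusted & role_editor -> quota_ok]. New: quota_ok.
Round 3: (ii) [token_valid & quota_ok -> can_invite]; (iv) [quota_ok & device_trusted -> role_viewer]. New: can_invite, role_viewer.
can_invite first appears in round 3.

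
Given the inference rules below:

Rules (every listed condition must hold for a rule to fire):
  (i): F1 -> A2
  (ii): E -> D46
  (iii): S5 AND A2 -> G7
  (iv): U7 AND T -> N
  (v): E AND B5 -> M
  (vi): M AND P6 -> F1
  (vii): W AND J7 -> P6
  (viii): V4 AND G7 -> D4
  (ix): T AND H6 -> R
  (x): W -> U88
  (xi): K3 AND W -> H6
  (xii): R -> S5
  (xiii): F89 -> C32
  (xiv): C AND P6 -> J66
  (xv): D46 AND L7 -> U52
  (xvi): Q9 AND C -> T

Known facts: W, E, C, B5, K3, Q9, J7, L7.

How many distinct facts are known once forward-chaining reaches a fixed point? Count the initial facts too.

Round 1: (ii) [E -> D46]; (v) [E AND B5 -> M]; (vii) [W AND J7 -> P6]; (x) [W -> U88]; (xi) [K3 AND W -> H6]; (xvi) [Q9 AND C -> T]. Adds D46, M, P6, U88, H6, T.
Round 2: (vi) [M AND P6 -> F1]; (ix) [T AND H6 -> R]; (xiv) [C AND P6 -> J66]; (xv) [D46 AND L7 -> U52]. Adds F1, R, J66, U52.
Round 3: (i) [F1 -> A2]; (xii) [R -> S5]. Adds A2, S5.
Round 4: (iii) [S5 AND A2 -> G7]. Adds G7.
Closure: {A2, B5, C, D46, E, F1, G7, H6, J66, J7, K3, L7, M, P6, Q9, R, S5, T, U52, U88, W} — 21 facts.

21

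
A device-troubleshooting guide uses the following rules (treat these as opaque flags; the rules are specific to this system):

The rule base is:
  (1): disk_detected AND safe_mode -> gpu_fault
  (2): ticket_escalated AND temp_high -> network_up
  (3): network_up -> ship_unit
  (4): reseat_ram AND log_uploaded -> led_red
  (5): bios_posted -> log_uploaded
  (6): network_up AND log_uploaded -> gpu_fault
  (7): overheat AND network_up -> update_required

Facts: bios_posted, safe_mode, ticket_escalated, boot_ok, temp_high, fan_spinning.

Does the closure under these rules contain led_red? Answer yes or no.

no

[1] (2) [ticket_escalated AND temp_high -> network_up]; (5) [bios_posted -> log_uploaded]. ⇒ new: network_up, log_uploaded.
[2] (3) [network_up -> ship_unit]; (6) [network_up AND log_uploaded -> gpu_fault]. ⇒ new: ship_unit, gpu_fault.
Fixed point reached. led_red is concluded only by (4); (4) needs reseat_ram (never derived).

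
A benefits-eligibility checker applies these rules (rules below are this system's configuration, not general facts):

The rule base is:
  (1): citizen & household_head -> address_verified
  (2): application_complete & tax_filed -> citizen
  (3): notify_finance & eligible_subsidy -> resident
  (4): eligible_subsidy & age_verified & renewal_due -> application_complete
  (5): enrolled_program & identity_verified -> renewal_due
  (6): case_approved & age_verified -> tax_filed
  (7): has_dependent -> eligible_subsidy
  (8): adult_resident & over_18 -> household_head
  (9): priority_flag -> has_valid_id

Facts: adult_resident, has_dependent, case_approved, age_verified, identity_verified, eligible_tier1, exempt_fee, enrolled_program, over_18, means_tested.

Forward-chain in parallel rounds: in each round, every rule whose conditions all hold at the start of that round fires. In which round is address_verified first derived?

Round 1 — (5), (6), (7), (8), derive renewal_due, tax_filed, eligible_subsidy, household_head.
Round 2 — (4), derive application_complete.
Round 3 — (2), derive citizen.
Round 4 — (1), derive address_verified.
address_verified first appears in round 4.

4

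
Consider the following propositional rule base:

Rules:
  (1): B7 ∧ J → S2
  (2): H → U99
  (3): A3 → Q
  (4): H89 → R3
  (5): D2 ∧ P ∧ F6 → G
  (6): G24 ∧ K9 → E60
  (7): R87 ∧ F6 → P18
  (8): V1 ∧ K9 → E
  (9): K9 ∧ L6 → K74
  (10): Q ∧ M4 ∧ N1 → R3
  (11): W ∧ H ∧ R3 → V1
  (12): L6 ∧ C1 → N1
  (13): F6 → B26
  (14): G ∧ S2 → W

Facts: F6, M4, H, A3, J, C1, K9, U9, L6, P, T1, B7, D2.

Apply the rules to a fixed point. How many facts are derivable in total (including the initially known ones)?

Round 1: (1) [B7 ∧ J → S2]; (2) [H → U99]; (3) [A3 → Q]; (5) [D2 ∧ P ∧ F6 → G]; (9) [K9 ∧ L6 → K74]; (12) [L6 ∧ C1 → N1]; (13) [F6 → B26]. New: S2, U99, Q, G, K74, N1, B26.
Round 2: (10) [Q ∧ M4 ∧ N1 → R3]; (14) [G ∧ S2 → W]. New: R3, W.
Round 3: (11) [W ∧ H ∧ R3 → V1]. New: V1.
Round 4: (8) [V1 ∧ K9 → E]. New: E.
Closure: {A3, B26, B7, C1, D2, E, F6, G, H, J, K74, K9, L6, M4, N1, P, Q, R3, S2, T1, U9, U99, V1, W} — 24 facts.

24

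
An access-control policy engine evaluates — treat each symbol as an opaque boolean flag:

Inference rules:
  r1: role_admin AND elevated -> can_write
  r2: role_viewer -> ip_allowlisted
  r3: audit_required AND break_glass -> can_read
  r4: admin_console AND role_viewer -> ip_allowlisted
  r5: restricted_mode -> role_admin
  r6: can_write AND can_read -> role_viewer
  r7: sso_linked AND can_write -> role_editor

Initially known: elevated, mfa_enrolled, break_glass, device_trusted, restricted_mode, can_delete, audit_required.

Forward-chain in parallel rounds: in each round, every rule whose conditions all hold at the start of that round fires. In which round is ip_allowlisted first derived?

4

[1] r3 [audit_required AND break_glass -> can_read]; r5 [restricted_mode -> role_admin]. ⇒ new: can_read, role_admin.
[2] r1 [role_admin AND elevated -> can_write]. ⇒ new: can_write.
[3] r6 [can_write AND can_read -> role_viewer]. ⇒ new: role_viewer.
[4] r2 [role_viewer -> ip_allowlisted]. ⇒ new: ip_allowlisted.
ip_allowlisted first appears in round 4.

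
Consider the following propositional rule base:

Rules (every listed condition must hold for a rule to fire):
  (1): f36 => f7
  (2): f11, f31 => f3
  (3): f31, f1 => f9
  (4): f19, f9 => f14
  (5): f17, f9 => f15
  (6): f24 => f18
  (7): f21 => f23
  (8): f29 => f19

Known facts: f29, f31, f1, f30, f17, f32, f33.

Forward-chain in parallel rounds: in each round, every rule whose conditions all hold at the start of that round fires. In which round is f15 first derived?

Round 1: (3) [f31, f1 => f9]; (8) [f29 => f19]. Adds f9, f19.
Round 2: (4) [f19, f9 => f14]; (5) [f17, f9 => f15]. Adds f14, f15.
f15 first appears in round 2.

2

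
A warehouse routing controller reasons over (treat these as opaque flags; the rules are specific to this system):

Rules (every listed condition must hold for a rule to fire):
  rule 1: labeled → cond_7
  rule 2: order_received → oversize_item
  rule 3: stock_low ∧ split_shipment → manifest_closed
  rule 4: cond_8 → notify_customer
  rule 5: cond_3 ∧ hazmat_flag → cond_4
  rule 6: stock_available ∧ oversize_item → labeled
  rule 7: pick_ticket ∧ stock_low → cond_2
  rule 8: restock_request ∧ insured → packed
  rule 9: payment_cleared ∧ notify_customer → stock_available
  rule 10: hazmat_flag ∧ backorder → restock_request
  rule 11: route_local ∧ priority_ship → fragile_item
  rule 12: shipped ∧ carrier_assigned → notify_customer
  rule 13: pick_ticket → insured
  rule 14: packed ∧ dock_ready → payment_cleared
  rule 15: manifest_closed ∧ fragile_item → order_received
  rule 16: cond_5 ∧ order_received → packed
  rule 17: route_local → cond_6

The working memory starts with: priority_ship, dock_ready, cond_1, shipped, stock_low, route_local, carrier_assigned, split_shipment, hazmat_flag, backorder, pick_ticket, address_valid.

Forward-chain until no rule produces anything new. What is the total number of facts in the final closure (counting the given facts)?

Round 1 fires rule 3, rule 7, rule 10, rule 11, rule 12, rule 13, rule 17, giving manifest_closed, cond_2, restock_request, fragile_item, notify_customer, insured, cond_6.
Round 2 fires rule 8, rule 15, giving packed, order_received.
Round 3 fires rule 2, rule 14, giving oversize_item, payment_cleared.
Round 4 fires rule 9, giving stock_available.
Round 5 fires rule 6, giving labeled.
Round 6 fires rule 1, giving cond_7.
Closure: {address_valid, backorder, carrier_assigned, cond_1, cond_2, cond_6, cond_7, dock_ready, fragile_item, hazmat_flag, insured, labeled, manifest_closed, notify_customer, order_received, oversize_item, packed, payment_cleared, pick_ticket, priority_ship, restock_request, route_local, shipped, split_shipment, stock_available, stock_low} — 26 facts.

26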